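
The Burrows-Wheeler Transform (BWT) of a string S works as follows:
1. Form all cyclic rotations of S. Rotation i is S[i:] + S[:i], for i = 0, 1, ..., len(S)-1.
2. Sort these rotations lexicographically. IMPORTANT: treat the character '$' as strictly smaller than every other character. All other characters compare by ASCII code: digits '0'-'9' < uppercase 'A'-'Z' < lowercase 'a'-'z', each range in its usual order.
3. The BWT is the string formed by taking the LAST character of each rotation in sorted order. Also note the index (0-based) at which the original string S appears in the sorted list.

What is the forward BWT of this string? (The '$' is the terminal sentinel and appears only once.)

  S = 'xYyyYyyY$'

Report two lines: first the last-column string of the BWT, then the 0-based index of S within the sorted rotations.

Answer: Yyyx$yyYY
4

Derivation:
All 9 rotations (rotation i = S[i:]+S[:i]):
  rot[0] = xYyyYyyY$
  rot[1] = YyyYyyY$x
  rot[2] = yyYyyY$xY
  rot[3] = yYyyY$xYy
  rot[4] = YyyY$xYyy
  rot[5] = yyY$xYyyY
  rot[6] = yY$xYyyYy
  rot[7] = Y$xYyyYyy
  rot[8] = $xYyyYyyY
Sorted (with $ < everything):
  sorted[0] = $xYyyYyyY  (last char: 'Y')
  sorted[1] = Y$xYyyYyy  (last char: 'y')
  sorted[2] = YyyY$xYyy  (last char: 'y')
  sorted[3] = YyyYyyY$x  (last char: 'x')
  sorted[4] = xYyyYyyY$  (last char: '$')
  sorted[5] = yY$xYyyYy  (last char: 'y')
  sorted[6] = yYyyY$xYy  (last char: 'y')
  sorted[7] = yyY$xYyyY  (last char: 'Y')
  sorted[8] = yyYyyY$xY  (last char: 'Y')
Last column: Yyyx$yyYY
Original string S is at sorted index 4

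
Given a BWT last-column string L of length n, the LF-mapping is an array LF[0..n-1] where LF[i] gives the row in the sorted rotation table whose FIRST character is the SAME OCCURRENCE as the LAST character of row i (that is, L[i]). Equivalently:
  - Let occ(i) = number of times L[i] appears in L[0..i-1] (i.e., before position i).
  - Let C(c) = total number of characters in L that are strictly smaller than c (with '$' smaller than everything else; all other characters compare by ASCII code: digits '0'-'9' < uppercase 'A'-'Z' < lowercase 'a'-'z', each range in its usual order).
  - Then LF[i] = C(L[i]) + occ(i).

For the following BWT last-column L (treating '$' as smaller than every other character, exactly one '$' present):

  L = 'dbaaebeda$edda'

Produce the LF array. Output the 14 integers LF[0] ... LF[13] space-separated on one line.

Answer: 7 5 1 2 11 6 12 8 3 0 13 9 10 4

Derivation:
Char counts: '$':1, 'a':4, 'b':2, 'd':4, 'e':3
C (first-col start): C('$')=0, C('a')=1, C('b')=5, C('d')=7, C('e')=11
L[0]='d': occ=0, LF[0]=C('d')+0=7+0=7
L[1]='b': occ=0, LF[1]=C('b')+0=5+0=5
L[2]='a': occ=0, LF[2]=C('a')+0=1+0=1
L[3]='a': occ=1, LF[3]=C('a')+1=1+1=2
L[4]='e': occ=0, LF[4]=C('e')+0=11+0=11
L[5]='b': occ=1, LF[5]=C('b')+1=5+1=6
L[6]='e': occ=1, LF[6]=C('e')+1=11+1=12
L[7]='d': occ=1, LF[7]=C('d')+1=7+1=8
L[8]='a': occ=2, LF[8]=C('a')+2=1+2=3
L[9]='$': occ=0, LF[9]=C('$')+0=0+0=0
L[10]='e': occ=2, LF[10]=C('e')+2=11+2=13
L[11]='d': occ=2, LF[11]=C('d')+2=7+2=9
L[12]='d': occ=3, LF[12]=C('d')+3=7+3=10
L[13]='a': occ=3, LF[13]=C('a')+3=1+3=4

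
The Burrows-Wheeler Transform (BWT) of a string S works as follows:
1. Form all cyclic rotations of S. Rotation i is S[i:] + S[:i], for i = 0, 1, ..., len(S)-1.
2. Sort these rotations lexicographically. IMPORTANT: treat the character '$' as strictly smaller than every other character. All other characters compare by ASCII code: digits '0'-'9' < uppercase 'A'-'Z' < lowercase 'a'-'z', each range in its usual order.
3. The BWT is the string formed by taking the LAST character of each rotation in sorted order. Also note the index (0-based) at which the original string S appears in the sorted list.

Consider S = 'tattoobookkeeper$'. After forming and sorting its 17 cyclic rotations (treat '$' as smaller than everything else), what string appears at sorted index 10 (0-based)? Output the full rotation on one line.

All 17 rotations (rotation i = S[i:]+S[:i]):
  rot[0] = tattoobookkeeper$
  rot[1] = attoobookkeeper$t
  rot[2] = ttoobookkeeper$ta
  rot[3] = toobookkeeper$tat
  rot[4] = oobookkeeper$tatt
  rot[5] = obookkeeper$tatto
  rot[6] = bookkeeper$tattoo
  rot[7] = ookkeeper$tattoob
  rot[8] = okkeeper$tattoobo
  rot[9] = kkeeper$tattooboo
  rot[10] = keeper$tattoobook
  rot[11] = eeper$tattoobookk
  rot[12] = eper$tattoobookke
  rot[13] = per$tattoobookkee
  rot[14] = er$tattoobookkeep
  rot[15] = r$tattoobookkeepe
  rot[16] = $tattoobookkeeper
Sorted (with $ < everything):
  sorted[0] = $tattoobookkeeper
  sorted[1] = attoobookkeeper$t
  sorted[2] = bookkeeper$tattoo
  sorted[3] = eeper$tattoobookk
  sorted[4] = eper$tattoobookke
  sorted[5] = er$tattoobookkeep
  sorted[6] = keeper$tattoobook
  sorted[7] = kkeeper$tattooboo
  sorted[8] = obookkeeper$tatto
  sorted[9] = okkeeper$tattoobo
  sorted[10] = oobookkeeper$tatt
  sorted[11] = ookkeeper$tattoob
  sorted[12] = per$tattoobookkee
  sorted[13] = r$tattoobookkeepe
  sorted[14] = tattoobookkeeper$
  sorted[15] = toobookkeeper$tat
  sorted[16] = ttoobookkeeper$ta
sorted[10] = oobookkeeper$tatt

Answer: oobookkeeper$tatt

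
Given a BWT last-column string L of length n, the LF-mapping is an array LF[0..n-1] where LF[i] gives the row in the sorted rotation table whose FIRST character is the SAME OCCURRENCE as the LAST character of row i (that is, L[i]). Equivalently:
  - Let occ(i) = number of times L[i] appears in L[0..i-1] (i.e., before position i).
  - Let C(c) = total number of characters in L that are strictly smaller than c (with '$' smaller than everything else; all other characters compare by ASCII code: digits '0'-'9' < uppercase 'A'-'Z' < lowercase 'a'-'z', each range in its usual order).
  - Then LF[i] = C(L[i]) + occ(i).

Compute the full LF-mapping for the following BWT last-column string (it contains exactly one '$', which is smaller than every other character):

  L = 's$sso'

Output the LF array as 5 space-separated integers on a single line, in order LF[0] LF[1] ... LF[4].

Char counts: '$':1, 'o':1, 's':3
C (first-col start): C('$')=0, C('o')=1, C('s')=2
L[0]='s': occ=0, LF[0]=C('s')+0=2+0=2
L[1]='$': occ=0, LF[1]=C('$')+0=0+0=0
L[2]='s': occ=1, LF[2]=C('s')+1=2+1=3
L[3]='s': occ=2, LF[3]=C('s')+2=2+2=4
L[4]='o': occ=0, LF[4]=C('o')+0=1+0=1

Answer: 2 0 3 4 1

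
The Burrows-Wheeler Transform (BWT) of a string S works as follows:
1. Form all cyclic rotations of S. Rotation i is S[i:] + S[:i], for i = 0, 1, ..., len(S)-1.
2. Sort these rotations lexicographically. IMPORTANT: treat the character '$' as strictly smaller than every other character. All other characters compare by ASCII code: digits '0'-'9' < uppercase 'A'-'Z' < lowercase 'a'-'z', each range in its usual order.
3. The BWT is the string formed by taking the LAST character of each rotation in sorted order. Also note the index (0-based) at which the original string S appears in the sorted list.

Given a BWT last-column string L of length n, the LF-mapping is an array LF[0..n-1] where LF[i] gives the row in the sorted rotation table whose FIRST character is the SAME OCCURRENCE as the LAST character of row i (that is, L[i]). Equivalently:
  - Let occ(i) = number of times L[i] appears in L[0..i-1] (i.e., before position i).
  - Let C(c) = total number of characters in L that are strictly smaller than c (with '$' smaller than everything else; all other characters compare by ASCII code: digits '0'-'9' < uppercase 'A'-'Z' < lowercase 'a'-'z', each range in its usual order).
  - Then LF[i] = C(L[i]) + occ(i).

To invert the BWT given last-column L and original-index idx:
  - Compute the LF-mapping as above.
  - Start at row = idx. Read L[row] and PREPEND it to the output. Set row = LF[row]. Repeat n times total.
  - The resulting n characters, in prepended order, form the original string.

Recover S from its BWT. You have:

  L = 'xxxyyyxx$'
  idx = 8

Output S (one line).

LF mapping: 1 2 3 6 7 8 4 5 0
Walk LF starting at row 8, prepending L[row]:
  step 1: row=8, L[8]='$', prepend. Next row=LF[8]=0
  step 2: row=0, L[0]='x', prepend. Next row=LF[0]=1
  step 3: row=1, L[1]='x', prepend. Next row=LF[1]=2
  step 4: row=2, L[2]='x', prepend. Next row=LF[2]=3
  step 5: row=3, L[3]='y', prepend. Next row=LF[3]=6
  step 6: row=6, L[6]='x', prepend. Next row=LF[6]=4
  step 7: row=4, L[4]='y', prepend. Next row=LF[4]=7
  step 8: row=7, L[7]='x', prepend. Next row=LF[7]=5
  step 9: row=5, L[5]='y', prepend. Next row=LF[5]=8
Reversed output: yxyxyxxx$

Answer: yxyxyxxx$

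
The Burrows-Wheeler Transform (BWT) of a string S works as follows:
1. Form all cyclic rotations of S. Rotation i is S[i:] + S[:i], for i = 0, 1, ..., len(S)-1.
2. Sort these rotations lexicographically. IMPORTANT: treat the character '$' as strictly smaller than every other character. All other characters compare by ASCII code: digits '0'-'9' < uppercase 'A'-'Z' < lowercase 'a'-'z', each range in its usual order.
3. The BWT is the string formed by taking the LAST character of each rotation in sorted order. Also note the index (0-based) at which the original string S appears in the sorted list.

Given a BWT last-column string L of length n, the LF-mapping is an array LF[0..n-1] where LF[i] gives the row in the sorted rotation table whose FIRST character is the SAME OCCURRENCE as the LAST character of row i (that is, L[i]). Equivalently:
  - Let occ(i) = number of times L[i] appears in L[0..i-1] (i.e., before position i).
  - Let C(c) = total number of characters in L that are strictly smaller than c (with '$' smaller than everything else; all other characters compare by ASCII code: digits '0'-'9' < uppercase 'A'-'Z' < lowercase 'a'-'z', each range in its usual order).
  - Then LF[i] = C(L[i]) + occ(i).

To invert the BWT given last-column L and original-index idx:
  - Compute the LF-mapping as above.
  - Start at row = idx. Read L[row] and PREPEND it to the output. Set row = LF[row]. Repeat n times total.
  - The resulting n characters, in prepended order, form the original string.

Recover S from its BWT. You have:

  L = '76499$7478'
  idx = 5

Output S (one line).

Answer: 779644897$

Derivation:
LF mapping: 4 3 1 8 9 0 5 2 6 7
Walk LF starting at row 5, prepending L[row]:
  step 1: row=5, L[5]='$', prepend. Next row=LF[5]=0
  step 2: row=0, L[0]='7', prepend. Next row=LF[0]=4
  step 3: row=4, L[4]='9', prepend. Next row=LF[4]=9
  step 4: row=9, L[9]='8', prepend. Next row=LF[9]=7
  step 5: row=7, L[7]='4', prepend. Next row=LF[7]=2
  step 6: row=2, L[2]='4', prepend. Next row=LF[2]=1
  step 7: row=1, L[1]='6', prepend. Next row=LF[1]=3
  step 8: row=3, L[3]='9', prepend. Next row=LF[3]=8
  step 9: row=8, L[8]='7', prepend. Next row=LF[8]=6
  step 10: row=6, L[6]='7', prepend. Next row=LF[6]=5
Reversed output: 779644897$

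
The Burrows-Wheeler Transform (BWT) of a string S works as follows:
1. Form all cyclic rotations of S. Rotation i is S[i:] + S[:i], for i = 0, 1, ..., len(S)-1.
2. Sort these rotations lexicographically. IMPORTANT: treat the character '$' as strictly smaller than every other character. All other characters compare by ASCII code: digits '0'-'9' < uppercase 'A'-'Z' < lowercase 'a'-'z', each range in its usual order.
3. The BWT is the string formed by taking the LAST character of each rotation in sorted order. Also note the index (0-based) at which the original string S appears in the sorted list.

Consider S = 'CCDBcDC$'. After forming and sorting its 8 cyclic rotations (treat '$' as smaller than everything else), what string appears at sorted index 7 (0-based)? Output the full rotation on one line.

All 8 rotations (rotation i = S[i:]+S[:i]):
  rot[0] = CCDBcDC$
  rot[1] = CDBcDC$C
  rot[2] = DBcDC$CC
  rot[3] = BcDC$CCD
  rot[4] = cDC$CCDB
  rot[5] = DC$CCDBc
  rot[6] = C$CCDBcD
  rot[7] = $CCDBcDC
Sorted (with $ < everything):
  sorted[0] = $CCDBcDC
  sorted[1] = BcDC$CCD
  sorted[2] = C$CCDBcD
  sorted[3] = CCDBcDC$
  sorted[4] = CDBcDC$C
  sorted[5] = DBcDC$CC
  sorted[6] = DC$CCDBc
  sorted[7] = cDC$CCDB
sorted[7] = cDC$CCDB

Answer: cDC$CCDB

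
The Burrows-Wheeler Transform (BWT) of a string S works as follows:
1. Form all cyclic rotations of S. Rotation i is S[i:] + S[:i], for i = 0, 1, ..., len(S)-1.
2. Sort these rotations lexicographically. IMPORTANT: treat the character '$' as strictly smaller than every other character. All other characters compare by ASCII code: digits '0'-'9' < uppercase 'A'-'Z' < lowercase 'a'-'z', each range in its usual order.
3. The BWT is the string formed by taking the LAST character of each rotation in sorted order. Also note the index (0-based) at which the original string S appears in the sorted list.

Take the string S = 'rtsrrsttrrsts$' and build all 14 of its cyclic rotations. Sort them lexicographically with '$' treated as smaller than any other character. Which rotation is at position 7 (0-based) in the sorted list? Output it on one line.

All 14 rotations (rotation i = S[i:]+S[:i]):
  rot[0] = rtsrrsttrrsts$
  rot[1] = tsrrsttrrsts$r
  rot[2] = srrsttrrsts$rt
  rot[3] = rrsttrrsts$rts
  rot[4] = rsttrrsts$rtsr
  rot[5] = sttrrsts$rtsrr
  rot[6] = ttrrsts$rtsrrs
  rot[7] = trrsts$rtsrrst
  rot[8] = rrsts$rtsrrstt
  rot[9] = rsts$rtsrrsttr
  rot[10] = sts$rtsrrsttrr
  rot[11] = ts$rtsrrsttrrs
  rot[12] = s$rtsrrsttrrst
  rot[13] = $rtsrrsttrrsts
Sorted (with $ < everything):
  sorted[0] = $rtsrrsttrrsts
  sorted[1] = rrsts$rtsrrstt
  sorted[2] = rrsttrrsts$rts
  sorted[3] = rsts$rtsrrsttr
  sorted[4] = rsttrrsts$rtsr
  sorted[5] = rtsrrsttrrsts$
  sorted[6] = s$rtsrrsttrrst
  sorted[7] = srrsttrrsts$rt
  sorted[8] = sts$rtsrrsttrr
  sorted[9] = sttrrsts$rtsrr
  sorted[10] = trrsts$rtsrrst
  sorted[11] = ts$rtsrrsttrrs
  sorted[12] = tsrrsttrrsts$r
  sorted[13] = ttrrsts$rtsrrs
sorted[7] = srrsttrrsts$rt

Answer: srrsttrrsts$rt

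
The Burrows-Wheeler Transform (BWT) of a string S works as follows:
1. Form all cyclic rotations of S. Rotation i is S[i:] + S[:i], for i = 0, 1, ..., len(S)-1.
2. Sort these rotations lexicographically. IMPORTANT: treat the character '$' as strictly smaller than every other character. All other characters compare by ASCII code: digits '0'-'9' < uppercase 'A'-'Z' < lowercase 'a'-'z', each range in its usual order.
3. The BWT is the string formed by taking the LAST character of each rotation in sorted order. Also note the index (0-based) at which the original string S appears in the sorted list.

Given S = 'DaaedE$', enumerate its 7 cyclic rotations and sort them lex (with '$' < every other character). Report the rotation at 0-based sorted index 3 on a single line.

All 7 rotations (rotation i = S[i:]+S[:i]):
  rot[0] = DaaedE$
  rot[1] = aaedE$D
  rot[2] = aedE$Da
  rot[3] = edE$Daa
  rot[4] = dE$Daae
  rot[5] = E$Daaed
  rot[6] = $DaaedE
Sorted (with $ < everything):
  sorted[0] = $DaaedE
  sorted[1] = DaaedE$
  sorted[2] = E$Daaed
  sorted[3] = aaedE$D
  sorted[4] = aedE$Da
  sorted[5] = dE$Daae
  sorted[6] = edE$Daa
sorted[3] = aaedE$D

Answer: aaedE$D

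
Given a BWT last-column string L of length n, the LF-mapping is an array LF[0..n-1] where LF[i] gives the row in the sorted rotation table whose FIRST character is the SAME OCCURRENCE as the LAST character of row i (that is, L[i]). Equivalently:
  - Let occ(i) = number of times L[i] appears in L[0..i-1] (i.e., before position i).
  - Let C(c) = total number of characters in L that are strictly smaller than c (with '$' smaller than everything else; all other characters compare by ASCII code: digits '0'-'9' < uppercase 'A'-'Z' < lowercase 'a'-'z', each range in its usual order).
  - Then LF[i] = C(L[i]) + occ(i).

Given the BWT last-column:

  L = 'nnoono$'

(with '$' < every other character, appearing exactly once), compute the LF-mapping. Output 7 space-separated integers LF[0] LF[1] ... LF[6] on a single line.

Char counts: '$':1, 'n':3, 'o':3
C (first-col start): C('$')=0, C('n')=1, C('o')=4
L[0]='n': occ=0, LF[0]=C('n')+0=1+0=1
L[1]='n': occ=1, LF[1]=C('n')+1=1+1=2
L[2]='o': occ=0, LF[2]=C('o')+0=4+0=4
L[3]='o': occ=1, LF[3]=C('o')+1=4+1=5
L[4]='n': occ=2, LF[4]=C('n')+2=1+2=3
L[5]='o': occ=2, LF[5]=C('o')+2=4+2=6
L[6]='$': occ=0, LF[6]=C('$')+0=0+0=0

Answer: 1 2 4 5 3 6 0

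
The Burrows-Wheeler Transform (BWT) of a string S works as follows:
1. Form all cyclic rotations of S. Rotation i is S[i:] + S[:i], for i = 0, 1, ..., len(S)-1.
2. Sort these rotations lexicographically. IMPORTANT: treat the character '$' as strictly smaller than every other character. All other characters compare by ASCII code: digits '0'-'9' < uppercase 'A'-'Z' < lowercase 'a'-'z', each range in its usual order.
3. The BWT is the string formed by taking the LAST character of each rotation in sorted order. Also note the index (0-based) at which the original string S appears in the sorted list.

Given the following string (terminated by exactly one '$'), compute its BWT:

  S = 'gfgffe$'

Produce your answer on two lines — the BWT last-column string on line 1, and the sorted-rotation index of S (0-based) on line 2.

Answer: effggf$
6

Derivation:
All 7 rotations (rotation i = S[i:]+S[:i]):
  rot[0] = gfgffe$
  rot[1] = fgffe$g
  rot[2] = gffe$gf
  rot[3] = ffe$gfg
  rot[4] = fe$gfgf
  rot[5] = e$gfgff
  rot[6] = $gfgffe
Sorted (with $ < everything):
  sorted[0] = $gfgffe  (last char: 'e')
  sorted[1] = e$gfgff  (last char: 'f')
  sorted[2] = fe$gfgf  (last char: 'f')
  sorted[3] = ffe$gfg  (last char: 'g')
  sorted[4] = fgffe$g  (last char: 'g')
  sorted[5] = gffe$gf  (last char: 'f')
  sorted[6] = gfgffe$  (last char: '$')
Last column: effggf$
Original string S is at sorted index 6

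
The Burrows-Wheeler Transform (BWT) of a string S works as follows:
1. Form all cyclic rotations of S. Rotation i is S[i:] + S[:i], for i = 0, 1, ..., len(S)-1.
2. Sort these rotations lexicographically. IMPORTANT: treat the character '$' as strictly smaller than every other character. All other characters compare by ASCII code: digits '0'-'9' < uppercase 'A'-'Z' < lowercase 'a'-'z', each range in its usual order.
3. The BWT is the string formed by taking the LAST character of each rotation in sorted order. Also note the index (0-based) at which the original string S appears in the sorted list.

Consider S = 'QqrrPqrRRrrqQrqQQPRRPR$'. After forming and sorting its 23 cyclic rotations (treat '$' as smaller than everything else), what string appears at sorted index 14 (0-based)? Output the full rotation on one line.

Answer: qQrqQQPRRPR$QqrrPqrRRrr

Derivation:
All 23 rotations (rotation i = S[i:]+S[:i]):
  rot[0] = QqrrPqrRRrrqQrqQQPRRPR$
  rot[1] = qrrPqrRRrrqQrqQQPRRPR$Q
  rot[2] = rrPqrRRrrqQrqQQPRRPR$Qq
  rot[3] = rPqrRRrrqQrqQQPRRPR$Qqr
  rot[4] = PqrRRrrqQrqQQPRRPR$Qqrr
  rot[5] = qrRRrrqQrqQQPRRPR$QqrrP
  rot[6] = rRRrrqQrqQQPRRPR$QqrrPq
  rot[7] = RRrrqQrqQQPRRPR$QqrrPqr
  rot[8] = RrrqQrqQQPRRPR$QqrrPqrR
  rot[9] = rrqQrqQQPRRPR$QqrrPqrRR
  rot[10] = rqQrqQQPRRPR$QqrrPqrRRr
  rot[11] = qQrqQQPRRPR$QqrrPqrRRrr
  rot[12] = QrqQQPRRPR$QqrrPqrRRrrq
  rot[13] = rqQQPRRPR$QqrrPqrRRrrqQ
  rot[14] = qQQPRRPR$QqrrPqrRRrrqQr
  rot[15] = QQPRRPR$QqrrPqrRRrrqQrq
  rot[16] = QPRRPR$QqrrPqrRRrrqQrqQ
  rot[17] = PRRPR$QqrrPqrRRrrqQrqQQ
  rot[18] = RRPR$QqrrPqrRRrrqQrqQQP
  rot[19] = RPR$QqrrPqrRRrrqQrqQQPR
  rot[20] = PR$QqrrPqrRRrrqQrqQQPRR
  rot[21] = R$QqrrPqrRRrrqQrqQQPRRP
  rot[22] = $QqrrPqrRRrrqQrqQQPRRPR
Sorted (with $ < everything):
  sorted[0] = $QqrrPqrRRrrqQrqQQPRRPR
  sorted[1] = PR$QqrrPqrRRrrqQrqQQPRR
  sorted[2] = PRRPR$QqrrPqrRRrrqQrqQQ
  sorted[3] = PqrRRrrqQrqQQPRRPR$Qqrr
  sorted[4] = QPRRPR$QqrrPqrRRrrqQrqQ
  sorted[5] = QQPRRPR$QqrrPqrRRrrqQrq
  sorted[6] = QqrrPqrRRrrqQrqQQPRRPR$
  sorted[7] = QrqQQPRRPR$QqrrPqrRRrrq
  sorted[8] = R$QqrrPqrRRrrqQrqQQPRRP
  sorted[9] = RPR$QqrrPqrRRrrqQrqQQPR
  sorted[10] = RRPR$QqrrPqrRRrrqQrqQQP
  sorted[11] = RRrrqQrqQQPRRPR$QqrrPqr
  sorted[12] = RrrqQrqQQPRRPR$QqrrPqrR
  sorted[13] = qQQPRRPR$QqrrPqrRRrrqQr
  sorted[14] = qQrqQQPRRPR$QqrrPqrRRrr
  sorted[15] = qrRRrrqQrqQQPRRPR$QqrrP
  sorted[16] = qrrPqrRRrrqQrqQQPRRPR$Q
  sorted[17] = rPqrRRrrqQrqQQPRRPR$Qqr
  sorted[18] = rRRrrqQrqQQPRRPR$QqrrPq
  sorted[19] = rqQQPRRPR$QqrrPqrRRrrqQ
  sorted[20] = rqQrqQQPRRPR$QqrrPqrRRr
  sorted[21] = rrPqrRRrrqQrqQQPRRPR$Qq
  sorted[22] = rrqQrqQQPRRPR$QqrrPqrRR
sorted[14] = qQrqQQPRRPR$QqrrPqrRRrr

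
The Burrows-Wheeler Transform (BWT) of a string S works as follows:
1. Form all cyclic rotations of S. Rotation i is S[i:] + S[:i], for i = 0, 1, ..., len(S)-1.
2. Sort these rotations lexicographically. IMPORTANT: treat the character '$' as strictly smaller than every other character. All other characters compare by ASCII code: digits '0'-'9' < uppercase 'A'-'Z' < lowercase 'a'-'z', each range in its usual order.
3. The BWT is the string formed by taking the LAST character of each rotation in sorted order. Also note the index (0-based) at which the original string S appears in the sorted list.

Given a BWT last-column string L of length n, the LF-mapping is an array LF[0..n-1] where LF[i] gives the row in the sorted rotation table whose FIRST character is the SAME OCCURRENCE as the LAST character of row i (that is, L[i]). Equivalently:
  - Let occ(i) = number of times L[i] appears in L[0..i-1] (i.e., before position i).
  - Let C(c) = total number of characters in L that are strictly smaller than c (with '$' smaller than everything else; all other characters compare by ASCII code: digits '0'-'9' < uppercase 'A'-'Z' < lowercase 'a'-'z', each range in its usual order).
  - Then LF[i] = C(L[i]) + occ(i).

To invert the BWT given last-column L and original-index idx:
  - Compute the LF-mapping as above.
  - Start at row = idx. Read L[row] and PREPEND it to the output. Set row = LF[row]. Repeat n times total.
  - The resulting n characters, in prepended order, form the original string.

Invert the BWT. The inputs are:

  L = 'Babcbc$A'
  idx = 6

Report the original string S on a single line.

Answer: caAcbbB$

Derivation:
LF mapping: 2 3 4 6 5 7 0 1
Walk LF starting at row 6, prepending L[row]:
  step 1: row=6, L[6]='$', prepend. Next row=LF[6]=0
  step 2: row=0, L[0]='B', prepend. Next row=LF[0]=2
  step 3: row=2, L[2]='b', prepend. Next row=LF[2]=4
  step 4: row=4, L[4]='b', prepend. Next row=LF[4]=5
  step 5: row=5, L[5]='c', prepend. Next row=LF[5]=7
  step 6: row=7, L[7]='A', prepend. Next row=LF[7]=1
  step 7: row=1, L[1]='a', prepend. Next row=LF[1]=3
  step 8: row=3, L[3]='c', prepend. Next row=LF[3]=6
Reversed output: caAcbbB$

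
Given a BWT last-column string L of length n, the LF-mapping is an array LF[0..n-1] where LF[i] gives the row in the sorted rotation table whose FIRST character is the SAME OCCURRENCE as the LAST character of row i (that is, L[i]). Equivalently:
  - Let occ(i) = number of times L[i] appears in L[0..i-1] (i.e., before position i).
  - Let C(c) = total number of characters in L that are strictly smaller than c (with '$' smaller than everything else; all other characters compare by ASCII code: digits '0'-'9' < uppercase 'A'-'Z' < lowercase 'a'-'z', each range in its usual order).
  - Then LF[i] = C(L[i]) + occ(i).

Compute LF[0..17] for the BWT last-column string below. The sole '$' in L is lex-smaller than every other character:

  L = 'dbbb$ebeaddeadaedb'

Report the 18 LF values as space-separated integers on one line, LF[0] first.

Char counts: '$':1, 'a':3, 'b':5, 'd':5, 'e':4
C (first-col start): C('$')=0, C('a')=1, C('b')=4, C('d')=9, C('e')=14
L[0]='d': occ=0, LF[0]=C('d')+0=9+0=9
L[1]='b': occ=0, LF[1]=C('b')+0=4+0=4
L[2]='b': occ=1, LF[2]=C('b')+1=4+1=5
L[3]='b': occ=2, LF[3]=C('b')+2=4+2=6
L[4]='$': occ=0, LF[4]=C('$')+0=0+0=0
L[5]='e': occ=0, LF[5]=C('e')+0=14+0=14
L[6]='b': occ=3, LF[6]=C('b')+3=4+3=7
L[7]='e': occ=1, LF[7]=C('e')+1=14+1=15
L[8]='a': occ=0, LF[8]=C('a')+0=1+0=1
L[9]='d': occ=1, LF[9]=C('d')+1=9+1=10
L[10]='d': occ=2, LF[10]=C('d')+2=9+2=11
L[11]='e': occ=2, LF[11]=C('e')+2=14+2=16
L[12]='a': occ=1, LF[12]=C('a')+1=1+1=2
L[13]='d': occ=3, LF[13]=C('d')+3=9+3=12
L[14]='a': occ=2, LF[14]=C('a')+2=1+2=3
L[15]='e': occ=3, LF[15]=C('e')+3=14+3=17
L[16]='d': occ=4, LF[16]=C('d')+4=9+4=13
L[17]='b': occ=4, LF[17]=C('b')+4=4+4=8

Answer: 9 4 5 6 0 14 7 15 1 10 11 16 2 12 3 17 13 8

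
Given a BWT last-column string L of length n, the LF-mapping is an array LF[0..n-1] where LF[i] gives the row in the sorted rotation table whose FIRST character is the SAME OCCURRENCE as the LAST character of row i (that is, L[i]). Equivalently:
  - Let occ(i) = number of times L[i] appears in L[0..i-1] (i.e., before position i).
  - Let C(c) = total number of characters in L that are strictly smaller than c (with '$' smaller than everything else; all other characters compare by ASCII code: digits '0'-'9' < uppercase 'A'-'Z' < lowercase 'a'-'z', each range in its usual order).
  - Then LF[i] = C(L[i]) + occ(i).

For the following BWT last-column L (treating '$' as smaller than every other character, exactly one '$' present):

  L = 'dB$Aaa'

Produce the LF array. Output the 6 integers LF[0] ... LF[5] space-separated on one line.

Answer: 5 2 0 1 3 4

Derivation:
Char counts: '$':1, 'A':1, 'B':1, 'a':2, 'd':1
C (first-col start): C('$')=0, C('A')=1, C('B')=2, C('a')=3, C('d')=5
L[0]='d': occ=0, LF[0]=C('d')+0=5+0=5
L[1]='B': occ=0, LF[1]=C('B')+0=2+0=2
L[2]='$': occ=0, LF[2]=C('$')+0=0+0=0
L[3]='A': occ=0, LF[3]=C('A')+0=1+0=1
L[4]='a': occ=0, LF[4]=C('a')+0=3+0=3
L[5]='a': occ=1, LF[5]=C('a')+1=3+1=4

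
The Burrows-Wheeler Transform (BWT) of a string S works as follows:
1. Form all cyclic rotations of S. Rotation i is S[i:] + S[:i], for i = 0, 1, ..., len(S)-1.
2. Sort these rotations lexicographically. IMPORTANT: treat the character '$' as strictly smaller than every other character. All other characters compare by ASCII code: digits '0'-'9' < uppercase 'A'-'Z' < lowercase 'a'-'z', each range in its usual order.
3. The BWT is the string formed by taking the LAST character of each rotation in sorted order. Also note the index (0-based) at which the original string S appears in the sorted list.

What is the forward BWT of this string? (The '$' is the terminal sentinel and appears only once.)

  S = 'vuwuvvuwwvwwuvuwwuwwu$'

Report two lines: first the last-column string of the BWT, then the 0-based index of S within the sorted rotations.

All 22 rotations (rotation i = S[i:]+S[:i]):
  rot[0] = vuwuvvuwwvwwuvuwwuwwu$
  rot[1] = uwuvvuwwvwwuvuwwuwwu$v
  rot[2] = wuvvuwwvwwuvuwwuwwu$vu
  rot[3] = uvvuwwvwwuvuwwuwwu$vuw
  rot[4] = vvuwwvwwuvuwwuwwu$vuwu
  rot[5] = vuwwvwwuvuwwuwwu$vuwuv
  rot[6] = uwwvwwuvuwwuwwu$vuwuvv
  rot[7] = wwvwwuvuwwuwwu$vuwuvvu
  rot[8] = wvwwuvuwwuwwu$vuwuvvuw
  rot[9] = vwwuvuwwuwwu$vuwuvvuww
  rot[10] = wwuvuwwuwwu$vuwuvvuwwv
  rot[11] = wuvuwwuwwu$vuwuvvuwwvw
  rot[12] = uvuwwuwwu$vuwuvvuwwvww
  rot[13] = vuwwuwwu$vuwuvvuwwvwwu
  rot[14] = uwwuwwu$vuwuvvuwwvwwuv
  rot[15] = wwuwwu$vuwuvvuwwvwwuvu
  rot[16] = wuwwu$vuwuvvuwwvwwuvuw
  rot[17] = uwwu$vuwuvvuwwvwwuvuww
  rot[18] = wwu$vuwuvvuwwvwwuvuwwu
  rot[19] = wu$vuwuvvuwwvwwuvuwwuw
  rot[20] = u$vuwuvvuwwvwwuvuwwuww
  rot[21] = $vuwuvvuwwvwwuvuwwuwwu
Sorted (with $ < everything):
  sorted[0] = $vuwuvvuwwvwwuvuwwuwwu  (last char: 'u')
  sorted[1] = u$vuwuvvuwwvwwuvuwwuww  (last char: 'w')
  sorted[2] = uvuwwuwwu$vuwuvvuwwvww  (last char: 'w')
  sorted[3] = uvvuwwvwwuvuwwuwwu$vuw  (last char: 'w')
  sorted[4] = uwuvvuwwvwwuvuwwuwwu$v  (last char: 'v')
  sorted[5] = uwwu$vuwuvvuwwvwwuvuww  (last char: 'w')
  sorted[6] = uwwuwwu$vuwuvvuwwvwwuv  (last char: 'v')
  sorted[7] = uwwvwwuvuwwuwwu$vuwuvv  (last char: 'v')
  sorted[8] = vuwuvvuwwvwwuvuwwuwwu$  (last char: '$')
  sorted[9] = vuwwuwwu$vuwuvvuwwvwwu  (last char: 'u')
  sorted[10] = vuwwvwwuvuwwuwwu$vuwuv  (last char: 'v')
  sorted[11] = vvuwwvwwuvuwwuwwu$vuwu  (last char: 'u')
  sorted[12] = vwwuvuwwuwwu$vuwuvvuww  (last char: 'w')
  sorted[13] = wu$vuwuvvuwwvwwuvuwwuw  (last char: 'w')
  sorted[14] = wuvuwwuwwu$vuwuvvuwwvw  (last char: 'w')
  sorted[15] = wuvvuwwvwwuvuwwuwwu$vu  (last char: 'u')
  sorted[16] = wuwwu$vuwuvvuwwvwwuvuw  (last char: 'w')
  sorted[17] = wvwwuvuwwuwwu$vuwuvvuw  (last char: 'w')
  sorted[18] = wwu$vuwuvvuwwvwwuvuwwu  (last char: 'u')
  sorted[19] = wwuvuwwuwwu$vuwuvvuwwv  (last char: 'v')
  sorted[20] = wwuwwu$vuwuvvuwwvwwuvu  (last char: 'u')
  sorted[21] = wwvwwuvuwwuwwu$vuwuvvu  (last char: 'u')
Last column: uwwwvwvv$uvuwwwuwwuvuu
Original string S is at sorted index 8

Answer: uwwwvwvv$uvuwwwuwwuvuu
8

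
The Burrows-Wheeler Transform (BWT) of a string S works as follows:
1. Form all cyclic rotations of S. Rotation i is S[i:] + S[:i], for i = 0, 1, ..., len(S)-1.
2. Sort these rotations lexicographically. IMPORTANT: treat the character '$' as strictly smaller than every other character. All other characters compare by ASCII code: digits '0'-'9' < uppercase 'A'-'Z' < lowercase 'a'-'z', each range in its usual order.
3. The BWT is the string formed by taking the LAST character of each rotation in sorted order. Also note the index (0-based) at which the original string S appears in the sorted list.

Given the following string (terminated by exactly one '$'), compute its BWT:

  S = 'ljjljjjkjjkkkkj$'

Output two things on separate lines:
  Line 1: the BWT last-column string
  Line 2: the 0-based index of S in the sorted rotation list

All 16 rotations (rotation i = S[i:]+S[:i]):
  rot[0] = ljjljjjkjjkkkkj$
  rot[1] = jjljjjkjjkkkkj$l
  rot[2] = jljjjkjjkkkkj$lj
  rot[3] = ljjjkjjkkkkj$ljj
  rot[4] = jjjkjjkkkkj$ljjl
  rot[5] = jjkjjkkkkj$ljjlj
  rot[6] = jkjjkkkkj$ljjljj
  rot[7] = kjjkkkkj$ljjljjj
  rot[8] = jjkkkkj$ljjljjjk
  rot[9] = jkkkkj$ljjljjjkj
  rot[10] = kkkkj$ljjljjjkjj
  rot[11] = kkkj$ljjljjjkjjk
  rot[12] = kkj$ljjljjjkjjkk
  rot[13] = kj$ljjljjjkjjkkk
  rot[14] = j$ljjljjjkjjkkkk
  rot[15] = $ljjljjjkjjkkkkj
Sorted (with $ < everything):
  sorted[0] = $ljjljjjkjjkkkkj  (last char: 'j')
  sorted[1] = j$ljjljjjkjjkkkk  (last char: 'k')
  sorted[2] = jjjkjjkkkkj$ljjl  (last char: 'l')
  sorted[3] = jjkjjkkkkj$ljjlj  (last char: 'j')
  sorted[4] = jjkkkkj$ljjljjjk  (last char: 'k')
  sorted[5] = jjljjjkjjkkkkj$l  (last char: 'l')
  sorted[6] = jkjjkkkkj$ljjljj  (last char: 'j')
  sorted[7] = jkkkkj$ljjljjjkj  (last char: 'j')
  sorted[8] = jljjjkjjkkkkj$lj  (last char: 'j')
  sorted[9] = kj$ljjljjjkjjkkk  (last char: 'k')
  sorted[10] = kjjkkkkj$ljjljjj  (last char: 'j')
  sorted[11] = kkj$ljjljjjkjjkk  (last char: 'k')
  sorted[12] = kkkj$ljjljjjkjjk  (last char: 'k')
  sorted[13] = kkkkj$ljjljjjkjj  (last char: 'j')
  sorted[14] = ljjjkjjkkkkj$ljj  (last char: 'j')
  sorted[15] = ljjljjjkjjkkkkj$  (last char: '$')
Last column: jkljkljjjkjkkjj$
Original string S is at sorted index 15

Answer: jkljkljjjkjkkjj$
15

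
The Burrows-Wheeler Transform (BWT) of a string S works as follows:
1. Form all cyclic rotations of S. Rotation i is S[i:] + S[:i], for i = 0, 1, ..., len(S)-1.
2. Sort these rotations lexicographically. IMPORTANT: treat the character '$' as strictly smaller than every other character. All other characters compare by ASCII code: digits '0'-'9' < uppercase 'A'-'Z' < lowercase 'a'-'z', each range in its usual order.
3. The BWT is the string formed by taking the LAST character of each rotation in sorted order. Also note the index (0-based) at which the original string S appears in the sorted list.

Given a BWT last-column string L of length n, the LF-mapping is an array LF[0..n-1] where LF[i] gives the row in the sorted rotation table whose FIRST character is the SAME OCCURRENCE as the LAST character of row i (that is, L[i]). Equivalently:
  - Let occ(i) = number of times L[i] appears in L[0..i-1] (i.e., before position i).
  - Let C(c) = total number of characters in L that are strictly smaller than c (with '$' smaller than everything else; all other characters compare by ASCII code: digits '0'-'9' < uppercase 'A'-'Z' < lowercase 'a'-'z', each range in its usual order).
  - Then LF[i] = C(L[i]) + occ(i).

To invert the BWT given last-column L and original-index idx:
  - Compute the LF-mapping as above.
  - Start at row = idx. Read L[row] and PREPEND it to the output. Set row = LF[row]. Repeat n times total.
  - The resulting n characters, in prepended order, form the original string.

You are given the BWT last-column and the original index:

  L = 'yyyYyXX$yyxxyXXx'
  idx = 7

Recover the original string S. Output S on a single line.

Answer: xyXxyXYXyxyyXyy$

Derivation:
LF mapping: 9 10 11 5 12 1 2 0 13 14 6 7 15 3 4 8
Walk LF starting at row 7, prepending L[row]:
  step 1: row=7, L[7]='$', prepend. Next row=LF[7]=0
  step 2: row=0, L[0]='y', prepend. Next row=LF[0]=9
  step 3: row=9, L[9]='y', prepend. Next row=LF[9]=14
  step 4: row=14, L[14]='X', prepend. Next row=LF[14]=4
  step 5: row=4, L[4]='y', prepend. Next row=LF[4]=12
  step 6: row=12, L[12]='y', prepend. Next row=LF[12]=15
  step 7: row=15, L[15]='x', prepend. Next row=LF[15]=8
  step 8: row=8, L[8]='y', prepend. Next row=LF[8]=13
  step 9: row=13, L[13]='X', prepend. Next row=LF[13]=3
  step 10: row=3, L[3]='Y', prepend. Next row=LF[3]=5
  step 11: row=5, L[5]='X', prepend. Next row=LF[5]=1
  step 12: row=1, L[1]='y', prepend. Next row=LF[1]=10
  step 13: row=10, L[10]='x', prepend. Next row=LF[10]=6
  step 14: row=6, L[6]='X', prepend. Next row=LF[6]=2
  step 15: row=2, L[2]='y', prepend. Next row=LF[2]=11
  step 16: row=11, L[11]='x', prepend. Next row=LF[11]=7
Reversed output: xyXxyXYXyxyyXyy$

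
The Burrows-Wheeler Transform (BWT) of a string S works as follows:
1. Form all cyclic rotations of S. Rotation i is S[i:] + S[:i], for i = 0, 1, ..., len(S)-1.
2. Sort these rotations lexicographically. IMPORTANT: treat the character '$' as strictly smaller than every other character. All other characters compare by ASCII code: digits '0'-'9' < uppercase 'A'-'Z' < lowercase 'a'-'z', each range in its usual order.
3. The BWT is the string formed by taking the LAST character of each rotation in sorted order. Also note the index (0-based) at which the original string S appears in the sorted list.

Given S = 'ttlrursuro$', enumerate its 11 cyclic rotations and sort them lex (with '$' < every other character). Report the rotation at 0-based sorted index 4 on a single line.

All 11 rotations (rotation i = S[i:]+S[:i]):
  rot[0] = ttlrursuro$
  rot[1] = tlrursuro$t
  rot[2] = lrursuro$tt
  rot[3] = rursuro$ttl
  rot[4] = ursuro$ttlr
  rot[5] = rsuro$ttlru
  rot[6] = suro$ttlrur
  rot[7] = uro$ttlrurs
  rot[8] = ro$ttlrursu
  rot[9] = o$ttlrursur
  rot[10] = $ttlrursuro
Sorted (with $ < everything):
  sorted[0] = $ttlrursuro
  sorted[1] = lrursuro$tt
  sorted[2] = o$ttlrursur
  sorted[3] = ro$ttlrursu
  sorted[4] = rsuro$ttlru
  sorted[5] = rursuro$ttl
  sorted[6] = suro$ttlrur
  sorted[7] = tlrursuro$t
  sorted[8] = ttlrursuro$
  sorted[9] = uro$ttlrurs
  sorted[10] = ursuro$ttlr
sorted[4] = rsuro$ttlru

Answer: rsuro$ttlru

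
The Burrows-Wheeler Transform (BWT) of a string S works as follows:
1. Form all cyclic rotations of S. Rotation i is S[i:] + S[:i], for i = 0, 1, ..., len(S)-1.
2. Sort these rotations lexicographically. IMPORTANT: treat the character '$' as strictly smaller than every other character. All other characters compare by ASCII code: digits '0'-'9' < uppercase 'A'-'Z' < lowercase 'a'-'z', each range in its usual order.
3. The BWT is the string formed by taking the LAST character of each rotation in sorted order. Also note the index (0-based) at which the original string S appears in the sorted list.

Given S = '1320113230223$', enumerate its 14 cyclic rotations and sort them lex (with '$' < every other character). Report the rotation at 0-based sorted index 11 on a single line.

All 14 rotations (rotation i = S[i:]+S[:i]):
  rot[0] = 1320113230223$
  rot[1] = 320113230223$1
  rot[2] = 20113230223$13
  rot[3] = 0113230223$132
  rot[4] = 113230223$1320
  rot[5] = 13230223$13201
  rot[6] = 3230223$132011
  rot[7] = 230223$1320113
  rot[8] = 30223$13201132
  rot[9] = 0223$132011323
  rot[10] = 223$1320113230
  rot[11] = 23$13201132302
  rot[12] = 3$132011323022
  rot[13] = $1320113230223
Sorted (with $ < everything):
  sorted[0] = $1320113230223
  sorted[1] = 0113230223$132
  sorted[2] = 0223$132011323
  sorted[3] = 113230223$1320
  sorted[4] = 1320113230223$
  sorted[5] = 13230223$13201
  sorted[6] = 20113230223$13
  sorted[7] = 223$1320113230
  sorted[8] = 23$13201132302
  sorted[9] = 230223$1320113
  sorted[10] = 3$132011323022
  sorted[11] = 30223$13201132
  sorted[12] = 320113230223$1
  sorted[13] = 3230223$132011
sorted[11] = 30223$13201132

Answer: 30223$13201132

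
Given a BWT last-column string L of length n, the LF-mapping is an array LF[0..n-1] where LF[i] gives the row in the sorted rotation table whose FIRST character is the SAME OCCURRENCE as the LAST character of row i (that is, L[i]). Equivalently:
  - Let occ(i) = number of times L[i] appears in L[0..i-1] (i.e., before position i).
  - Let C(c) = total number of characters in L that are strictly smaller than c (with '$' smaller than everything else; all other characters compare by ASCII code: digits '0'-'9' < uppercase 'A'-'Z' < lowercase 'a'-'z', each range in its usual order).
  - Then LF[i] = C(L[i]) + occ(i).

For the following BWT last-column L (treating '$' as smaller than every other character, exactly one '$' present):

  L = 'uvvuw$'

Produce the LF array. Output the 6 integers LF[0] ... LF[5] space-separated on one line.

Char counts: '$':1, 'u':2, 'v':2, 'w':1
C (first-col start): C('$')=0, C('u')=1, C('v')=3, C('w')=5
L[0]='u': occ=0, LF[0]=C('u')+0=1+0=1
L[1]='v': occ=0, LF[1]=C('v')+0=3+0=3
L[2]='v': occ=1, LF[2]=C('v')+1=3+1=4
L[3]='u': occ=1, LF[3]=C('u')+1=1+1=2
L[4]='w': occ=0, LF[4]=C('w')+0=5+0=5
L[5]='$': occ=0, LF[5]=C('$')+0=0+0=0

Answer: 1 3 4 2 5 0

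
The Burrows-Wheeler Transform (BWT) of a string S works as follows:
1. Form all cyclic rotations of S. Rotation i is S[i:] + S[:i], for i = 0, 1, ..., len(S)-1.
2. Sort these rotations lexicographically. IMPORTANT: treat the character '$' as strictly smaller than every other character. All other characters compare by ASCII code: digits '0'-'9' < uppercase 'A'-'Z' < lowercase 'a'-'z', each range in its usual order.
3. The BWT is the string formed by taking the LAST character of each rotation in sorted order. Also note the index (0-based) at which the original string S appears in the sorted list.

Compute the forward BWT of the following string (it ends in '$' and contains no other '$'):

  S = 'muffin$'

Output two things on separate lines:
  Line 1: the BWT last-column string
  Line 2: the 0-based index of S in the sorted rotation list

Answer: nuff$im
4

Derivation:
All 7 rotations (rotation i = S[i:]+S[:i]):
  rot[0] = muffin$
  rot[1] = uffin$m
  rot[2] = ffin$mu
  rot[3] = fin$muf
  rot[4] = in$muff
  rot[5] = n$muffi
  rot[6] = $muffin
Sorted (with $ < everything):
  sorted[0] = $muffin  (last char: 'n')
  sorted[1] = ffin$mu  (last char: 'u')
  sorted[2] = fin$muf  (last char: 'f')
  sorted[3] = in$muff  (last char: 'f')
  sorted[4] = muffin$  (last char: '$')
  sorted[5] = n$muffi  (last char: 'i')
  sorted[6] = uffin$m  (last char: 'm')
Last column: nuff$im
Original string S is at sorted index 4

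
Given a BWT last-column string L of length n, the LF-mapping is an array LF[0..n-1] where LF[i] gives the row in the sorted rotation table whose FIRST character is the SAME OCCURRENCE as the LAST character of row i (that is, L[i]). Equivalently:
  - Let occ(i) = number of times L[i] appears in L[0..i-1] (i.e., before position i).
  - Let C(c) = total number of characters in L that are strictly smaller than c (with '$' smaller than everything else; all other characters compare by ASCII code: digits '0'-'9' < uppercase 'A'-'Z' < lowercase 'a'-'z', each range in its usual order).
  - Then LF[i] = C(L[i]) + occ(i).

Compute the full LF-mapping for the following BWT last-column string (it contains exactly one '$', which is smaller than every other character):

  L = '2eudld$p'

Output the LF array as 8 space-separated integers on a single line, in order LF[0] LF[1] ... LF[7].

Char counts: '$':1, '2':1, 'd':2, 'e':1, 'l':1, 'p':1, 'u':1
C (first-col start): C('$')=0, C('2')=1, C('d')=2, C('e')=4, C('l')=5, C('p')=6, C('u')=7
L[0]='2': occ=0, LF[0]=C('2')+0=1+0=1
L[1]='e': occ=0, LF[1]=C('e')+0=4+0=4
L[2]='u': occ=0, LF[2]=C('u')+0=7+0=7
L[3]='d': occ=0, LF[3]=C('d')+0=2+0=2
L[4]='l': occ=0, LF[4]=C('l')+0=5+0=5
L[5]='d': occ=1, LF[5]=C('d')+1=2+1=3
L[6]='$': occ=0, LF[6]=C('$')+0=0+0=0
L[7]='p': occ=0, LF[7]=C('p')+0=6+0=6

Answer: 1 4 7 2 5 3 0 6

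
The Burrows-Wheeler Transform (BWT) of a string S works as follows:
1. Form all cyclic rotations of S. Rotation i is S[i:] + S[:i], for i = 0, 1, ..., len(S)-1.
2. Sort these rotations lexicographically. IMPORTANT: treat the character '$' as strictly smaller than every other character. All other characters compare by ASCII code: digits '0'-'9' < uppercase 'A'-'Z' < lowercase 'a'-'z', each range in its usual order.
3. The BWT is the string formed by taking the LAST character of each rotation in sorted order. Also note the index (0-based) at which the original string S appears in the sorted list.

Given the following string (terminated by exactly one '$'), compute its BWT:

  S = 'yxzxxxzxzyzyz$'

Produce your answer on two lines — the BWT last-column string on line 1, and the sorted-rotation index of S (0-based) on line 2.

Answer: zzxyxz$zzyxxyx
6

Derivation:
All 14 rotations (rotation i = S[i:]+S[:i]):
  rot[0] = yxzxxxzxzyzyz$
  rot[1] = xzxxxzxzyzyz$y
  rot[2] = zxxxzxzyzyz$yx
  rot[3] = xxxzxzyzyz$yxz
  rot[4] = xxzxzyzyz$yxzx
  rot[5] = xzxzyzyz$yxzxx
  rot[6] = zxzyzyz$yxzxxx
  rot[7] = xzyzyz$yxzxxxz
  rot[8] = zyzyz$yxzxxxzx
  rot[9] = yzyz$yxzxxxzxz
  rot[10] = zyz$yxzxxxzxzy
  rot[11] = yz$yxzxxxzxzyz
  rot[12] = z$yxzxxxzxzyzy
  rot[13] = $yxzxxxzxzyzyz
Sorted (with $ < everything):
  sorted[0] = $yxzxxxzxzyzyz  (last char: 'z')
  sorted[1] = xxxzxzyzyz$yxz  (last char: 'z')
  sorted[2] = xxzxzyzyz$yxzx  (last char: 'x')
  sorted[3] = xzxxxzxzyzyz$y  (last char: 'y')
  sorted[4] = xzxzyzyz$yxzxx  (last char: 'x')
  sorted[5] = xzyzyz$yxzxxxz  (last char: 'z')
  sorted[6] = yxzxxxzxzyzyz$  (last char: '$')
  sorted[7] = yz$yxzxxxzxzyz  (last char: 'z')
  sorted[8] = yzyz$yxzxxxzxz  (last char: 'z')
  sorted[9] = z$yxzxxxzxzyzy  (last char: 'y')
  sorted[10] = zxxxzxzyzyz$yx  (last char: 'x')
  sorted[11] = zxzyzyz$yxzxxx  (last char: 'x')
  sorted[12] = zyz$yxzxxxzxzy  (last char: 'y')
  sorted[13] = zyzyz$yxzxxxzx  (last char: 'x')
Last column: zzxyxz$zzyxxyx
Original string S is at sorted index 6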